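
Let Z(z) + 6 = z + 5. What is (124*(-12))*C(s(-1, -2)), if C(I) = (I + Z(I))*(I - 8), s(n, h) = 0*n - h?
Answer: 26784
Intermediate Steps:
Z(z) = -1 + z (Z(z) = -6 + (z + 5) = -6 + (5 + z) = -1 + z)
s(n, h) = -h (s(n, h) = 0 - h = -h)
C(I) = (-1 + 2*I)*(-8 + I) (C(I) = (I + (-1 + I))*(I - 8) = (-1 + 2*I)*(-8 + I))
(124*(-12))*C(s(-1, -2)) = (124*(-12))*(8 - (-17)*(-2) + 2*(-1*(-2))**2) = -1488*(8 - 17*2 + 2*2**2) = -1488*(8 - 34 + 2*4) = -1488*(8 - 34 + 8) = -1488*(-18) = 26784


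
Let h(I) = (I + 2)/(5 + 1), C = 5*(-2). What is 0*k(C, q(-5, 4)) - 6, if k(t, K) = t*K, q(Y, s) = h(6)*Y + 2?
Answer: -6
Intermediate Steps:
C = -10
h(I) = ⅓ + I/6 (h(I) = (2 + I)/6 = (2 + I)*(⅙) = ⅓ + I/6)
q(Y, s) = 2 + 4*Y/3 (q(Y, s) = (⅓ + (⅙)*6)*Y + 2 = (⅓ + 1)*Y + 2 = 4*Y/3 + 2 = 2 + 4*Y/3)
k(t, K) = K*t
0*k(C, q(-5, 4)) - 6 = 0*((2 + (4/3)*(-5))*(-10)) - 6 = 0*((2 - 20/3)*(-10)) - 6 = 0*(-14/3*(-10)) - 6 = 0*(140/3) - 6 = 0 - 6 = -6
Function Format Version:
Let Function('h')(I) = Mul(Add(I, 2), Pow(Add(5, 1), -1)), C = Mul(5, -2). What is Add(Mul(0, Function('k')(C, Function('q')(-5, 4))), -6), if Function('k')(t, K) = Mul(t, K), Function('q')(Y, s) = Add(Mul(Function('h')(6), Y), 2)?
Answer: -6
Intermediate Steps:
C = -10
Function('h')(I) = Add(Rational(1, 3), Mul(Rational(1, 6), I)) (Function('h')(I) = Mul(Add(2, I), Pow(6, -1)) = Mul(Add(2, I), Rational(1, 6)) = Add(Rational(1, 3), Mul(Rational(1, 6), I)))
Function('q')(Y, s) = Add(2, Mul(Rational(4, 3), Y)) (Function('q')(Y, s) = Add(Mul(Add(Rational(1, 3), Mul(Rational(1, 6), 6)), Y), 2) = Add(Mul(Add(Rational(1, 3), 1), Y), 2) = Add(Mul(Rational(4, 3), Y), 2) = Add(2, Mul(Rational(4, 3), Y)))
Function('k')(t, K) = Mul(K, t)
Add(Mul(0, Function('k')(C, Function('q')(-5, 4))), -6) = Add(Mul(0, Mul(Add(2, Mul(Rational(4, 3), -5)), -10)), -6) = Add(Mul(0, Mul(Add(2, Rational(-20, 3)), -10)), -6) = Add(Mul(0, Mul(Rational(-14, 3), -10)), -6) = Add(Mul(0, Rational(140, 3)), -6) = Add(0, -6) = -6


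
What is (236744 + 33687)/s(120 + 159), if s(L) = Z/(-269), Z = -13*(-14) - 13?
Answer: -72745939/169 ≈ -4.3045e+5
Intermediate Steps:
Z = 169 (Z = 182 - 13 = 169)
s(L) = -169/269 (s(L) = 169/(-269) = 169*(-1/269) = -169/269)
(236744 + 33687)/s(120 + 159) = (236744 + 33687)/(-169/269) = 270431*(-269/169) = -72745939/169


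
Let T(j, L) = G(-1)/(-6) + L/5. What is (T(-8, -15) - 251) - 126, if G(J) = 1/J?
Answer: -2279/6 ≈ -379.83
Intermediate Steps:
T(j, L) = ⅙ + L/5 (T(j, L) = 1/(-1*(-6)) + L/5 = -1*(-⅙) + L*(⅕) = ⅙ + L/5)
(T(-8, -15) - 251) - 126 = ((⅙ + (⅕)*(-15)) - 251) - 126 = ((⅙ - 3) - 251) - 126 = (-17/6 - 251) - 126 = -1523/6 - 126 = -2279/6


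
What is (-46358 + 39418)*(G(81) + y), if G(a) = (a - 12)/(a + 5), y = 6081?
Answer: -1814931450/43 ≈ -4.2208e+7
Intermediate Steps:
G(a) = (-12 + a)/(5 + a)
(-46358 + 39418)*(G(81) + y) = (-46358 + 39418)*((-12 + 81)/(5 + 81) + 6081) = -6940*(69/86 + 6081) = -6940*523035/86 = -1814931450/43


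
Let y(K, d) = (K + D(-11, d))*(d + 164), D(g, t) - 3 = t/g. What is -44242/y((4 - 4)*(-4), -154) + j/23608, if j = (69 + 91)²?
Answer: -65007071/250835 ≈ -259.16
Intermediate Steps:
D(g, t) = 3 + t/g
y(K, d) = (164 + d)*(3 + K - d/11) (y(K, d) = (K + (3 + d/(-11)))*(d + 164) = (K + (3 + d*(-1/11)))*(164 + d) = (K + (3 - d/11))*(164 + d) = (3 + K - d/11)*(164 + d) = (164 + d)*(3 + K - d/11))
j = 25600 (j = 160² = 25600)
-44242/y((4 - 4)*(-4), -154) + j/23608 = -44242/(492 + 164*((4 - 4)*(-4)) - 131/11*(-154) - 1/11*(-154)² + ((4 - 4)*(-4))*(-154)) + 25600/23608 = -44242/(492 + 164*(0*(-4)) + 1834 - 1/11*23716 + (0*(-4))*(-154)) + 25600*(1/23608) = -44242/(492 + 164*0 + 1834 - 2156 + 0*(-154)) + 3200/2951 = -44242/(492 + 0 + 1834 - 2156 + 0) + 3200/2951 = -44242/170 + 3200/2951 = -44242*1/170 + 3200/2951 = -22121/85 + 3200/2951 = -65007071/250835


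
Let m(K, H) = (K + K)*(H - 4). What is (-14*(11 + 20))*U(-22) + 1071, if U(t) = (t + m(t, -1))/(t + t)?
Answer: 3024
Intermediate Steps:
m(K, H) = 2*K*(-4 + H) (m(K, H) = (2*K)*(-4 + H) = 2*K*(-4 + H))
U(t) = -9/2 (U(t) = (t + 2*t*(-4 - 1))/(t + t) = (t + 2*t*(-5))/((2*t)) = (t - 10*t)*(1/(2*t)) = (-9*t)*(1/(2*t)) = -9/2)
(-14*(11 + 20))*U(-22) + 1071 = -14*(11 + 20)*(-9/2) + 1071 = -14*31*(-9/2) + 1071 = -434*(-9/2) + 1071 = 1953 + 1071 = 3024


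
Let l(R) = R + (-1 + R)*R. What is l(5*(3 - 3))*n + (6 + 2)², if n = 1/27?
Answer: 64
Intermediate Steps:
l(R) = R + R*(-1 + R)
n = 1/27 ≈ 0.037037
l(5*(3 - 3))*n + (6 + 2)² = (5*(3 - 3))²*(1/27) + (6 + 2)² = (5*0)²*(1/27) + 8² = 0²*(1/27) + 64 = 0*(1/27) + 64 = 0 + 64 = 64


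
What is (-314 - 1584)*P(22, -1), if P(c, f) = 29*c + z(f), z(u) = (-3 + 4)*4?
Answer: -1218516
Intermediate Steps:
z(u) = 4 (z(u) = 1*4 = 4)
P(c, f) = 4 + 29*c (P(c, f) = 29*c + 4 = 4 + 29*c)
(-314 - 1584)*P(22, -1) = (-314 - 1584)*(4 + 29*22) = -1898*(4 + 638) = -1898*642 = -1218516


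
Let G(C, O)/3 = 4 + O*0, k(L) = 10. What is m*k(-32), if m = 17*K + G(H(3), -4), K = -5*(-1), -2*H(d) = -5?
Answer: 970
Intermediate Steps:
H(d) = 5/2 (H(d) = -1/2*(-5) = 5/2)
G(C, O) = 12 (G(C, O) = 3*(4 + O*0) = 3*(4 + 0) = 3*4 = 12)
K = 5
m = 97 (m = 17*5 + 12 = 85 + 12 = 97)
m*k(-32) = 97*10 = 970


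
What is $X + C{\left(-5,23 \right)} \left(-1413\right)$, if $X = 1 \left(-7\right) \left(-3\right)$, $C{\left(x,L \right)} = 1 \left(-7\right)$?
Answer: $9912$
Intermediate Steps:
$C{\left(x,L \right)} = -7$
$X = 21$ ($X = \left(-7\right) \left(-3\right) = 21$)
$X + C{\left(-5,23 \right)} \left(-1413\right) = 21 - -9891 = 21 + 9891 = 9912$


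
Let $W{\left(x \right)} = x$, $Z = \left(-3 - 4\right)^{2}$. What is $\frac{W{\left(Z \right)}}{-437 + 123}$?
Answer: $- \frac{49}{314} \approx -0.15605$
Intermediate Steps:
$Z = 49$ ($Z = \left(-7\right)^{2} = 49$)
$\frac{W{\left(Z \right)}}{-437 + 123} = \frac{49}{-437 + 123} = \frac{49}{-314} = 49 \left(- \frac{1}{314}\right) = - \frac{49}{314}$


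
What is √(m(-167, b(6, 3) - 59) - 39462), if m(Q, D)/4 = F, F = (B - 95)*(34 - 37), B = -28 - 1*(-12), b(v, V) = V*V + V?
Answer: I*√38130 ≈ 195.27*I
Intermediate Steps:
b(v, V) = V + V² (b(v, V) = V² + V = V + V²)
B = -16 (B = -28 + 12 = -16)
F = 333 (F = (-16 - 95)*(34 - 37) = -111*(-3) = 333)
m(Q, D) = 1332 (m(Q, D) = 4*333 = 1332)
√(m(-167, b(6, 3) - 59) - 39462) = √(1332 - 39462) = √(-38130) = I*√38130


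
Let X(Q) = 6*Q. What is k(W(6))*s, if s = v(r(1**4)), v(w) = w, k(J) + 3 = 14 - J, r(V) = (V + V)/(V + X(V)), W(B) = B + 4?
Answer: 2/7 ≈ 0.28571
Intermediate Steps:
W(B) = 4 + B
r(V) = 2/7 (r(V) = (V + V)/(V + 6*V) = (2*V)/((7*V)) = (2*V)*(1/(7*V)) = 2/7)
k(J) = 11 - J (k(J) = -3 + (14 - J) = 11 - J)
s = 2/7 ≈ 0.28571
k(W(6))*s = (11 - (4 + 6))*(2/7) = (11 - 1*10)*(2/7) = (11 - 10)*(2/7) = 1*(2/7) = 2/7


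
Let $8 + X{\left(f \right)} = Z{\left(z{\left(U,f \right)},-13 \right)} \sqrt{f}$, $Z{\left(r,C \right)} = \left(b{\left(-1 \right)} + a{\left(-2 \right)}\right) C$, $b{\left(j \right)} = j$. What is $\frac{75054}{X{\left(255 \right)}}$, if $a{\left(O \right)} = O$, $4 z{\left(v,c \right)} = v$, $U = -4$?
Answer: $\frac{600432}{387791} + \frac{2927106 \sqrt{255}}{387791} \approx 122.08$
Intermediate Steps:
$z{\left(v,c \right)} = \frac{v}{4}$
$Z{\left(r,C \right)} = - 3 C$ ($Z{\left(r,C \right)} = \left(-1 - 2\right) C = - 3 C$)
$X{\left(f \right)} = -8 + 39 \sqrt{f}$ ($X{\left(f \right)} = -8 + \left(-3\right) \left(-13\right) \sqrt{f} = -8 + 39 \sqrt{f}$)
$\frac{75054}{X{\left(255 \right)}} = \frac{75054}{-8 + 39 \sqrt{255}}$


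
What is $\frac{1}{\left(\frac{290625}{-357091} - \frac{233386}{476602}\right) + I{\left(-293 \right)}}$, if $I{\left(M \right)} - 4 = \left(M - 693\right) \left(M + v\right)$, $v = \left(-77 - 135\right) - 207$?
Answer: $\frac{12156448913}{8534248922479984} \approx 1.4244 \cdot 10^{-6}$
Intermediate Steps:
$v = -419$ ($v = -212 - 207 = -419$)
$I{\left(M \right)} = 4 + \left(-693 + M\right) \left(-419 + M\right)$ ($I{\left(M \right)} = 4 + \left(M - 693\right) \left(M - 419\right) = 4 + \left(-693 + M\right) \left(-419 + M\right)$)
$\frac{1}{\left(\frac{290625}{-357091} - \frac{233386}{476602}\right) + I{\left(-293 \right)}} = \frac{1}{\left(\frac{290625}{-357091} - \frac{233386}{476602}\right) + \left(290371 + \left(-293\right)^{2} - -325816\right)} = \frac{1}{\left(290625 \left(- \frac{1}{357091}\right) - \frac{116693}{238301}\right) + \left(290371 + 85849 + 325816\right)} = \frac{1}{\left(- \frac{290625}{357091} - \frac{116693}{238301}\right) + 702036} = \frac{1}{- \frac{15846606884}{12156448913} + 702036} = \frac{1}{\frac{8534248922479984}{12156448913}} = \frac{12156448913}{8534248922479984}$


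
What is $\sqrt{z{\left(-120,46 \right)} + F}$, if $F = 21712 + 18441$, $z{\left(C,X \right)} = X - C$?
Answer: $\sqrt{40319} \approx 200.8$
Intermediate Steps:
$F = 40153$
$\sqrt{z{\left(-120,46 \right)} + F} = \sqrt{\left(46 - -120\right) + 40153} = \sqrt{\left(46 + 120\right) + 40153} = \sqrt{166 + 40153} = \sqrt{40319}$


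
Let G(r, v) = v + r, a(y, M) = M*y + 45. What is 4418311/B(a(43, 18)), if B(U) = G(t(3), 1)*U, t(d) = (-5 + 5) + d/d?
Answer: 4418311/1638 ≈ 2697.4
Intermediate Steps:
a(y, M) = 45 + M*y
t(d) = 1 (t(d) = 0 + 1 = 1)
G(r, v) = r + v
B(U) = 2*U (B(U) = (1 + 1)*U = 2*U)
4418311/B(a(43, 18)) = 4418311/((2*(45 + 18*43))) = 4418311/((2*(45 + 774))) = 4418311/((2*819)) = 4418311/1638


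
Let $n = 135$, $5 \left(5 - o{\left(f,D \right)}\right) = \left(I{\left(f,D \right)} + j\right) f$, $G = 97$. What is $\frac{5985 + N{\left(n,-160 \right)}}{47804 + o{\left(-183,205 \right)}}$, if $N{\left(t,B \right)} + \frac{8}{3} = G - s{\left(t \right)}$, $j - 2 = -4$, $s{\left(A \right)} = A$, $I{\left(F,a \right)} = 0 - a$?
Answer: $\frac{89165}{603492} \approx 0.14775$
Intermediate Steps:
$I{\left(F,a \right)} = - a$
$j = -2$ ($j = 2 - 4 = -2$)
$o{\left(f,D \right)} = 5 - \frac{f \left(-2 - D\right)}{5}$ ($o{\left(f,D \right)} = 5 - \frac{\left(- D - 2\right) f}{5} = 5 - \frac{\left(-2 - D\right) f}{5} = 5 - \frac{f \left(-2 - D\right)}{5}$)
$N{\left(t,B \right)} = \frac{283}{3} - t$ ($N{\left(t,B \right)} = - \frac{8}{3} - \left(-97 + t\right) = \frac{283}{3} - t$)
$\frac{5985 + N{\left(n,-160 \right)}}{47804 + o{\left(-183,205 \right)}} = \frac{5985 + \left(\frac{283}{3} - 135\right)}{47804 + \left(5 + \frac{2}{5} \left(-183\right) + \frac{1}{5} \cdot 205 \left(-183\right)\right)} = \frac{5985 + \left(\frac{283}{3} - 135\right)}{47804 - \frac{37856}{5}} = \frac{5985 - \frac{122}{3}}{47804 - \frac{37856}{5}} = \frac{17833}{3 \cdot \frac{201164}{5}} = \frac{17833}{3} \cdot \frac{5}{201164} = \frac{89165}{603492}$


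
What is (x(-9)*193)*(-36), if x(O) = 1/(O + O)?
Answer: 386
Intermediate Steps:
x(O) = 1/(2*O)
(x(-9)*193)*(-36) = (((½)/(-9))*193)*(-36) = (((½)*(-⅑))*193)*(-36) = -1/18*193*(-36) = -193/18*(-36) = 386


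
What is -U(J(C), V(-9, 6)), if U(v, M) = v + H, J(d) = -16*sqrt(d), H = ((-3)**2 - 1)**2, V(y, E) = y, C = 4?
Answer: -32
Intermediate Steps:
H = 64 (H = (9 - 1)**2 = 8**2 = 64)
U(v, M) = 64 + v (U(v, M) = v + 64 = 64 + v)
-U(J(C), V(-9, 6)) = -(64 - 16*sqrt(4)) = -(64 - 16*2) = -(64 - 32) = -1*32 = -32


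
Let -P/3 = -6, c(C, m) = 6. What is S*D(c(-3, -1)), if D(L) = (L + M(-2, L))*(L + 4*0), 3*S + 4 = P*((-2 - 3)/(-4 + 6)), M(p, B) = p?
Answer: -392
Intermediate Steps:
P = 18 (P = -3*(-6) = 18)
S = -49/3 (S = -4/3 + (18*((-2 - 3)/(-4 + 6)))/3 = -4/3 + (18*(-5/2))/3 = -4/3 + (⅓)*(-45) = -4/3 - 15 = -49/3 ≈ -16.333)
D(L) = L*(-2 + L) (D(L) = (L - 2)*(L + 4*0) = (-2 + L)*(L + 0) = (-2 + L)*L = L*(-2 + L))
S*D(c(-3, -1)) = -98*(-2 + 6) = -98*4 = -49/3*24 = -392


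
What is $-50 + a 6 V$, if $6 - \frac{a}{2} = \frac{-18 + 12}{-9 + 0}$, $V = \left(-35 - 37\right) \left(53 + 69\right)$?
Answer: $-562226$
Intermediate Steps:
$V = -8784$ ($V = \left(-72\right) 122 = -8784$)
$a = \frac{32}{3}$ ($a = 12 - 2 \frac{-18 + 12}{-9 + 0} = 12 - 2 \left(- \frac{6}{-9}\right) = 12 - 2 \left(\left(-6\right) \left(- \frac{1}{9}\right)\right) = 12 - \frac{4}{3} = \frac{32}{3} \approx 10.667$)
$-50 + a 6 V = -50 + \frac{32}{3} \cdot 6 \left(-8784\right) = -50 + 64 \left(-8784\right) = -50 - 562176 = -562226$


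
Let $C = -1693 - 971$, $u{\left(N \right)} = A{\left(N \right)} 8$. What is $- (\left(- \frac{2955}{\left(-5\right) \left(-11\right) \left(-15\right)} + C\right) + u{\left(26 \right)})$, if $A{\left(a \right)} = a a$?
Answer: $- \frac{151117}{55} \approx -2747.6$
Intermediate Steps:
$A{\left(a \right)} = a^{2}$
$u{\left(N \right)} = 8 N^{2}$ ($u{\left(N \right)} = N^{2} \cdot 8 = 8 N^{2}$)
$C = -2664$ ($C = -1693 - 971 = -2664$)
$- (\left(- \frac{2955}{\left(-5\right) \left(-11\right) \left(-15\right)} + C\right) + u{\left(26 \right)}) = - (\left(- \frac{2955}{\left(-5\right) \left(-11\right) \left(-15\right)} - 2664\right) + 8 \cdot 26^{2}) = - (\left(- \frac{2955}{55 \left(-15\right)} - 2664\right) + 8 \cdot 676) = - (\left(- \frac{2955}{-825} - 2664\right) + 5408) = - (\left(\left(-2955\right) \left(- \frac{1}{825}\right) - 2664\right) + 5408) = - (\left(\frac{197}{55} - 2664\right) + 5408) = - (- \frac{146323}{55} + 5408) = \left(-1\right) \frac{151117}{55} = - \frac{151117}{55}$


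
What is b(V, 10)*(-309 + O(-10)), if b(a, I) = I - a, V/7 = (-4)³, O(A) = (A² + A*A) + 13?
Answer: -43968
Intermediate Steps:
O(A) = 13 + 2*A² (O(A) = (A² + A²) + 13 = 2*A² + 13 = 13 + 2*A²)
V = -448 (V = 7*(-4)³ = 7*(-64) = -448)
b(V, 10)*(-309 + O(-10)) = (10 - 1*(-448))*(-309 + (13 + 2*(-10)²)) = (10 + 448)*(-309 + (13 + 2*100)) = 458*(-309 + (13 + 200)) = 458*(-309 + 213) = 458*(-96) = -43968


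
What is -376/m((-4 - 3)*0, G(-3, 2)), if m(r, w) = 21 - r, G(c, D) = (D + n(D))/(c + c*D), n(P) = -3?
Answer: -376/21 ≈ -17.905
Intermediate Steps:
G(c, D) = (-3 + D)/(c + D*c) (G(c, D) = (D - 3)/(c + c*D) = (-3 + D)/(c + D*c))
-376/m((-4 - 3)*0, G(-3, 2)) = -376/(21 - (-4 - 3)*0) = -376/(21 - (-7)*0) = -376/(21 - 1*0) = -376/(21 + 0) = -376/21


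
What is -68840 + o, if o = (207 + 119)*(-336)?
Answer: -178376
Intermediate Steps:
o = -109536 (o = 326*(-336) = -109536)
-68840 + o = -68840 - 109536 = -178376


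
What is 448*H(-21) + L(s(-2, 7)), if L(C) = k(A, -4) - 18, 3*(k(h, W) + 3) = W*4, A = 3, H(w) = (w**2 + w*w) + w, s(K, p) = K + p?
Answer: 1157105/3 ≈ 3.8570e+5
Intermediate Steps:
H(w) = w + 2*w**2 (H(w) = (w**2 + w**2) + w = 2*w**2 + w = w + 2*w**2)
k(h, W) = -3 + 4*W/3 (k(h, W) = -3 + (W*4)/3 = -3 + (4*W)/3 = -3 + 4*W/3)
L(C) = -79/3 (L(C) = (-3 + (4/3)*(-4)) - 18 = (-3 - 16/3) - 18 = -25/3 - 18 = -79/3)
448*H(-21) + L(s(-2, 7)) = 448*(-21*(1 + 2*(-21))) - 79/3 = 448*(-21*(1 - 42)) - 79/3 = 448*(-21*(-41)) - 79/3 = 448*861 - 79/3 = 385728 - 79/3 = 1157105/3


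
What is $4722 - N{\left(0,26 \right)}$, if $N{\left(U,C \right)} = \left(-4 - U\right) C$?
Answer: $4826$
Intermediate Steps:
$N{\left(U,C \right)} = C \left(-4 - U\right)$
$4722 - N{\left(0,26 \right)} = 4722 - \left(-1\right) 26 \left(4 + 0\right) = 4722 - \left(-1\right) 26 \cdot 4 = 4722 - -104 = 4722 + 104 = 4826$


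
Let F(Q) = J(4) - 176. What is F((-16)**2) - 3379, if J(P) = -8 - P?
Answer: -3567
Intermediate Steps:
F(Q) = -188 (F(Q) = (-8 - 1*4) - 176 = (-8 - 4) - 176 = -12 - 176 = -188)
F((-16)**2) - 3379 = -188 - 3379 = -3567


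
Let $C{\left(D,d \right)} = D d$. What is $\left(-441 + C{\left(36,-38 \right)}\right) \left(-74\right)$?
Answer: $133866$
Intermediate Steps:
$\left(-441 + C{\left(36,-38 \right)}\right) \left(-74\right) = \left(-441 + 36 \left(-38\right)\right) \left(-74\right) = \left(-441 - 1368\right) \left(-74\right) = \left(-1809\right) \left(-74\right) = 133866$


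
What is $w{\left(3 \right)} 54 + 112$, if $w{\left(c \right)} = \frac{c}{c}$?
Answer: $166$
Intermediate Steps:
$w{\left(c \right)} = 1$
$w{\left(3 \right)} 54 + 112 = 1 \cdot 54 + 112 = 54 + 112 = 166$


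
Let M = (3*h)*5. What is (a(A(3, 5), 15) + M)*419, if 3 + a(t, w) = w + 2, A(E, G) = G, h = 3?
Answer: 24721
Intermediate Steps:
M = 45 (M = (3*3)*5 = 9*5 = 45)
a(t, w) = -1 + w (a(t, w) = -3 + (w + 2) = -3 + (2 + w) = -1 + w)
(a(A(3, 5), 15) + M)*419 = ((-1 + 15) + 45)*419 = (14 + 45)*419 = 59*419 = 24721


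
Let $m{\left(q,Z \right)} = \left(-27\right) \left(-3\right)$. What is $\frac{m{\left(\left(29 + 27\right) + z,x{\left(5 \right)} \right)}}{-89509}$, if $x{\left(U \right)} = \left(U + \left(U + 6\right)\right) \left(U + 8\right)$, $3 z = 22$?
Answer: $- \frac{81}{89509} \approx -0.00090494$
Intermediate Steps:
$z = \frac{22}{3}$ ($z = \frac{1}{3} \cdot 22 = \frac{22}{3} \approx 7.3333$)
$x{\left(U \right)} = \left(6 + 2 U\right) \left(8 + U\right)$ ($x{\left(U \right)} = \left(U + \left(6 + U\right)\right) \left(8 + U\right) = \left(6 + 2 U\right) \left(8 + U\right)$)
$m{\left(q,Z \right)} = 81$
$\frac{m{\left(\left(29 + 27\right) + z,x{\left(5 \right)} \right)}}{-89509} = \frac{81}{-89509} = 81 \left(- \frac{1}{89509}\right) = - \frac{81}{89509}$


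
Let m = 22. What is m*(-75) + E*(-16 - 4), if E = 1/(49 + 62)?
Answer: -183170/111 ≈ -1650.2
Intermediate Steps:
E = 1/111 ≈ 0.0090090
m*(-75) + E*(-16 - 4) = 22*(-75) + (-16 - 4)/111 = -1650 + (1/111)*(-20) = -1650 - 20/111 = -183170/111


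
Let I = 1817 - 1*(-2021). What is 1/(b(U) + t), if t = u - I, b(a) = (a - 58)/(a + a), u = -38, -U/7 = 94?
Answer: -329/1275025 ≈ -0.00025803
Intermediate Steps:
I = 3838 (I = 1817 + 2021 = 3838)
U = -658 (U = -7*94 = -658)
b(a) = (-58 + a)/(2*a) (b(a) = (-58 + a)/((2*a)) = (-58 + a)*(1/(2*a)) = (-58 + a)/(2*a))
t = -3876 (t = -38 - 1*3838 = -38 - 3838 = -3876)
1/(b(U) + t) = 1/((1/2)*(-58 - 658)/(-658) - 3876) = 1/((1/2)*(-1/658)*(-716) - 3876) = 1/(179/329 - 3876) = 1/(-1275025/329) = -329/1275025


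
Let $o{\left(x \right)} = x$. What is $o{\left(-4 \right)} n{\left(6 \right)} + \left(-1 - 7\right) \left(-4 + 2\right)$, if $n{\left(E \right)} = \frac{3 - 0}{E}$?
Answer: $14$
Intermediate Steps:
$n{\left(E \right)} = \frac{3}{E}$ ($n{\left(E \right)} = \frac{3 + 0}{E} = \frac{3}{E}$)
$o{\left(-4 \right)} n{\left(6 \right)} + \left(-1 - 7\right) \left(-4 + 2\right) = - 4 \cdot \frac{3}{6} + \left(-1 - 7\right) \left(-4 + 2\right) = - 4 \cdot 3 \cdot \frac{1}{6} - -16 = \left(-4\right) \frac{1}{2} + 16 = -2 + 16 = 14$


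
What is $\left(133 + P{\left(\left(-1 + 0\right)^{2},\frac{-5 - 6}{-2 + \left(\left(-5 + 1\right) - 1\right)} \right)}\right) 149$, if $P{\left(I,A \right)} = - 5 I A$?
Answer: $\frac{130524}{7} \approx 18646.0$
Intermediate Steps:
$P{\left(I,A \right)} = - 5 A I$
$\left(133 + P{\left(\left(-1 + 0\right)^{2},\frac{-5 - 6}{-2 + \left(\left(-5 + 1\right) - 1\right)} \right)}\right) 149 = \left(133 - 5 \frac{-5 - 6}{-2 + \left(\left(-5 + 1\right) - 1\right)} \left(-1 + 0\right)^{2}\right) 149 = \left(133 - 5 \left(- \frac{11}{-2 - 5}\right) \left(-1\right)^{2}\right) 149 = \left(133 - 5 \left(- \frac{11}{-2 - 5}\right) 1\right) 149 = \left(133 - 5 \left(- \frac{11}{-7}\right) 1\right) 149 = \left(133 - 5 \left(\left(-11\right) \left(- \frac{1}{7}\right)\right) 1\right) 149 = \left(133 - \frac{55}{7} \cdot 1\right) 149 = \left(133 - \frac{55}{7}\right) 149 = \frac{876}{7} \cdot 149 = \frac{130524}{7}$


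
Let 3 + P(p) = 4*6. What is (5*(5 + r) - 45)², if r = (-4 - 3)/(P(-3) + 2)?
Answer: 245025/529 ≈ 463.19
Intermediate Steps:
P(p) = 21 (P(p) = -3 + 4*6 = -3 + 24 = 21)
r = -7/23 (r = (-4 - 3)/(21 + 2) = -7/23 ≈ -0.30435)
(5*(5 + r) - 45)² = (5*(5 - 7/23) - 45)² = (5*(108/23) - 45)² = (540/23 - 45)² = (-495/23)² = 245025/529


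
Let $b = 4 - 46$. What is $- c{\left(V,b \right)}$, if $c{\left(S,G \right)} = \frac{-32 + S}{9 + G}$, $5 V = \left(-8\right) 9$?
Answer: $- \frac{232}{165} \approx -1.4061$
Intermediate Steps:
$V = - \frac{72}{5}$ ($V = \frac{\left(-8\right) 9}{5} = \frac{1}{5} \left(-72\right) = - \frac{72}{5} \approx -14.4$)
$b = -42$ ($b = 4 - 46 = -42$)
$c{\left(S,G \right)} = \frac{-32 + S}{9 + G}$
$- c{\left(V,b \right)} = - \frac{-32 - \frac{72}{5}}{9 - 42} = - \frac{-232}{\left(-33\right) 5} = - \frac{\left(-1\right) \left(-232\right)}{33 \cdot 5} = \left(-1\right) \frac{232}{165} = - \frac{232}{165}$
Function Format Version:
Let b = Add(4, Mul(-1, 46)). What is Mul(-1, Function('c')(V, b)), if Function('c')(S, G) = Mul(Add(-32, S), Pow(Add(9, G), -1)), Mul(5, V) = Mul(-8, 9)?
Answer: Rational(-232, 165) ≈ -1.4061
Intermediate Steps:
V = Rational(-72, 5) (V = Mul(Rational(1, 5), Mul(-8, 9)) = Mul(Rational(1, 5), -72) = Rational(-72, 5) ≈ -14.400)
b = -42 (b = Add(4, -46) = -42)
Function('c')(S, G) = Mul(Pow(Add(9, G), -1), Add(-32, S))
Mul(-1, Function('c')(V, b)) = Mul(-1, Mul(Pow(Add(9, -42), -1), Add(-32, Rational(-72, 5)))) = Mul(-1, Mul(Pow(-33, -1), Rational(-232, 5))) = Mul(-1, Mul(Rational(-1, 33), Rational(-232, 5))) = Mul(-1, Rational(232, 165)) = Rational(-232, 165)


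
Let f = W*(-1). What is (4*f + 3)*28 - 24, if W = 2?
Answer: -164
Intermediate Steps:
f = -2 (f = 2*(-1) = -2)
(4*f + 3)*28 - 24 = (4*(-2) + 3)*28 - 24 = (-8 + 3)*28 - 24 = -5*28 - 24 = -140 - 24 = -164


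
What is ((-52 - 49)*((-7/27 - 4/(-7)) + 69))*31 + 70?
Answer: -41002870/189 ≈ -2.1695e+5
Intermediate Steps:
((-52 - 49)*((-7/27 - 4/(-7)) + 69))*31 + 70 = -101*((-7*1/27 - 4*(-⅐)) + 69)*31 + 70 = -101*((-7/27 + 4/7) + 69)*31 + 70 = -101*(59/189 + 69)*31 + 70 = -101*13100/189*31 + 70 = -1323100/189*31 + 70 = -41016100/189 + 70 = -41002870/189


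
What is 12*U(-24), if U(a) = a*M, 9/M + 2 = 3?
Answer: -2592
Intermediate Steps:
M = 9 (M = 9/(-2 + 3) = 9/1 = 9*1 = 9)
U(a) = 9*a (U(a) = a*9 = 9*a)
12*U(-24) = 12*(9*(-24)) = 12*(-216) = -2592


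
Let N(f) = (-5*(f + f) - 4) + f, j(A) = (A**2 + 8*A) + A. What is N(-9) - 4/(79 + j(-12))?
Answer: 8851/115 ≈ 76.965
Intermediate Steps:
j(A) = A**2 + 9*A
N(f) = -4 - 9*f (N(f) = (-10*f - 4) + f = (-4 - 10*f) + f = -4 - 9*f)
N(-9) - 4/(79 + j(-12)) = (-4 - 9*(-9)) - 4/(79 - 12*(9 - 12)) = (-4 + 81) - 4/(79 - 12*(-3)) = 77 - 4/(79 + 36) = 77 - 4/115 = 8851/115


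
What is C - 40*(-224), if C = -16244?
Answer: -7284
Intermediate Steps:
C - 40*(-224) = -16244 - 40*(-224) = -16244 - 1*(-8960) = -16244 + 8960 = -7284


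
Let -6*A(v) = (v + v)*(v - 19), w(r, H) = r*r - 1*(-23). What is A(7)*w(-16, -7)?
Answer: 7812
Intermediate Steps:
w(r, H) = 23 + r² (w(r, H) = r² + 23 = 23 + r²)
A(v) = -v*(-19 + v)/3 (A(v) = -(v + v)*(v - 19)/6 = -2*v*(-19 + v)/6 = -v*(-19 + v)/3)
A(7)*w(-16, -7) = ((⅓)*7*(19 - 1*7))*(23 + (-16)²) = ((⅓)*7*(19 - 7))*(23 + 256) = ((⅓)*7*12)*279 = 28*279 = 7812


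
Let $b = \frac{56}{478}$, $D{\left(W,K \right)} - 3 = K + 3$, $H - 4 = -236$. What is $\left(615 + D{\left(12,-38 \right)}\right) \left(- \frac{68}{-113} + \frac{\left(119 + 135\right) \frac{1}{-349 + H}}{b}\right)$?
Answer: $- \frac{1677160991}{919142} \approx -1824.7$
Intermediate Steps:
$H = -232$ ($H = 4 - 236 = -232$)
$D{\left(W,K \right)} = 6 + K$ ($D{\left(W,K \right)} = 3 + \left(K + 3\right) = 3 + \left(3 + K\right) = 6 + K$)
$b = \frac{28}{239}$ ($b = 56 \cdot \frac{1}{478} = \frac{28}{239} \approx 0.11715$)
$\left(615 + D{\left(12,-38 \right)}\right) \left(- \frac{68}{-113} + \frac{\left(119 + 135\right) \frac{1}{-349 + H}}{b}\right) = \left(615 + \left(6 - 38\right)\right) \left(- \frac{68}{-113} + \frac{\left(119 + 135\right) \frac{1}{-349 - 232}}{\frac{28}{239}}\right) = \left(615 - 32\right) \left(\left(-68\right) \left(- \frac{1}{113}\right) + \frac{254}{-581} \cdot \frac{239}{28}\right) = 583 \left(\frac{68}{113} + 254 \left(- \frac{1}{581}\right) \frac{239}{28}\right) = 583 \left(\frac{68}{113} - \frac{30353}{8134}\right) = 583 \left(- \frac{2876777}{919142}\right) = - \frac{1677160991}{919142}$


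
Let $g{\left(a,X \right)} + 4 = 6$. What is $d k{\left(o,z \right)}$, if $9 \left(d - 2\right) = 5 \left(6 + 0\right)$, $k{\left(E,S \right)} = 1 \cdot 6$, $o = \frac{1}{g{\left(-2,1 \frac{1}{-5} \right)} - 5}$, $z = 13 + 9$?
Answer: $32$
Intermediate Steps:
$g{\left(a,X \right)} = 2$ ($g{\left(a,X \right)} = -4 + 6 = 2$)
$z = 22$
$o = - \frac{1}{3}$ ($o = \frac{1}{2 - 5} = \frac{1}{-3} = - \frac{1}{3} \approx -0.33333$)
$k{\left(E,S \right)} = 6$
$d = \frac{16}{3}$ ($d = 2 + \frac{5 \left(6 + 0\right)}{9} = 2 + \frac{5 \cdot 6}{9} = 2 + \frac{1}{9} \cdot 30 = 2 + \frac{10}{3} = \frac{16}{3} \approx 5.3333$)
$d k{\left(o,z \right)} = \frac{16}{3} \cdot 6 = 32$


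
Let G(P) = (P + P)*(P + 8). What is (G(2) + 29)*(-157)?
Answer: -10833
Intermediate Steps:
G(P) = 2*P*(8 + P) (G(P) = (2*P)*(8 + P) = 2*P*(8 + P))
(G(2) + 29)*(-157) = (2*2*(8 + 2) + 29)*(-157) = (2*2*10 + 29)*(-157) = (40 + 29)*(-157) = 69*(-157) = -10833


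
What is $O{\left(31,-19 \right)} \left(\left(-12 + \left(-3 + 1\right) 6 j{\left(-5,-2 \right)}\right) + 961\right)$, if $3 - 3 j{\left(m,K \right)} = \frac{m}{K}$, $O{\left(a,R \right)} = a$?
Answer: $29357$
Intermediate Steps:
$j{\left(m,K \right)} = 1 - \frac{m}{3 K}$ ($j{\left(m,K \right)} = 1 - \frac{m \frac{1}{K}}{3} = 1 - \frac{m}{3 K}$)
$O{\left(31,-19 \right)} \left(\left(-12 + \left(-3 + 1\right) 6 j{\left(-5,-2 \right)}\right) + 961\right) = 31 \left(\left(-12 + \left(-3 + 1\right) 6 \frac{-2 - - \frac{5}{3}}{-2}\right) + 961\right) = 31 \left(\left(-12 + \left(-2\right) 6 \left(- \frac{-2 + \frac{5}{3}}{2}\right)\right) + 961\right) = 31 \left(\left(-12 - 12 \left(\left(- \frac{1}{2}\right) \left(- \frac{1}{3}\right)\right)\right) + 961\right) = 31 \left(\left(-12 - 2\right) + 961\right) = 31 \left(-14 + 961\right) = 31 \cdot 947 = 29357$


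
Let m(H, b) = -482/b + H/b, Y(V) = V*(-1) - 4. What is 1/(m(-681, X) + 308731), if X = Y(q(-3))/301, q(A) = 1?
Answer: 5/1893718 ≈ 2.6403e-6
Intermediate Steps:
Y(V) = -4 - V (Y(V) = -V - 4 = -4 - V)
X = -5/301 (X = (-4 - 1*1)/301 = (-4 - 1)*(1/301) = -5*1/301 = -5/301 ≈ -0.016611)
1/(m(-681, X) + 308731) = 1/((-482 - 681)/(-5/301) + 308731) = 1/(-301/5*(-1163) + 308731) = 1/(350063/5 + 308731) = 1/(1893718/5) = 5/1893718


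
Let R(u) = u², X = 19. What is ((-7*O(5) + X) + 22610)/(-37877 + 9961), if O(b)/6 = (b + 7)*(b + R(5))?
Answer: -7509/27916 ≈ -0.26899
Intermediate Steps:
O(b) = 6*(7 + b)*(25 + b) (O(b) = 6*((b + 7)*(b + 5²)) = 6*((7 + b)*(b + 25)) = 6*((7 + b)*(25 + b)) = 6*(7 + b)*(25 + b))
((-7*O(5) + X) + 22610)/(-37877 + 9961) = ((-7*(1050 + 6*5² + 192*5) + 19) + 22610)/(-37877 + 9961) = ((-7*(1050 + 6*25 + 960) + 19) + 22610)/(-27916) = ((-7*(1050 + 150 + 960) + 19) + 22610)*(-1/27916) = ((-7*2160 + 19) + 22610)*(-1/27916) = ((-15120 + 19) + 22610)*(-1/27916) = (-15101 + 22610)*(-1/27916) = 7509*(-1/27916) = -7509/27916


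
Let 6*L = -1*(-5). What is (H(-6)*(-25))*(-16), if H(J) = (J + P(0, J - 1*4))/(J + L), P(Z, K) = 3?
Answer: 7200/31 ≈ 232.26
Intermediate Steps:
L = ⅚ (L = (-1*(-5))/6 = (⅙)*5 = ⅚ ≈ 0.83333)
H(J) = (3 + J)/(⅚ + J) (H(J) = (J + 3)/(J + ⅚) = (3 + J)/(⅚ + J))
(H(-6)*(-25))*(-16) = ((6*(3 - 6)/(5 + 6*(-6)))*(-25))*(-16) = ((6*(-3)/(5 - 36))*(-25))*(-16) = ((6*(-3)/(-31))*(-25))*(-16) = ((6*(-1/31)*(-3))*(-25))*(-16) = ((18/31)*(-25))*(-16) = -450/31*(-16) = 7200/31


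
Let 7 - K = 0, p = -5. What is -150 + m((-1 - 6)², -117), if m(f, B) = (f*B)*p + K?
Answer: 28522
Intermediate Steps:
K = 7 (K = 7 - 1*0 = 7 + 0 = 7)
m(f, B) = 7 - 5*B*f (m(f, B) = (f*B)*(-5) + 7 = (B*f)*(-5) + 7 = -5*B*f + 7 = 7 - 5*B*f)
-150 + m((-1 - 6)², -117) = -150 + (7 - 5*(-117)*(-1 - 6)²) = -150 + (7 - 5*(-117)*(-7)²) = -150 + (7 - 5*(-117)*49) = -150 + (7 + 28665) = -150 + 28672 = 28522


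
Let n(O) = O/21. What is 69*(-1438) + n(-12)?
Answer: -694558/7 ≈ -99223.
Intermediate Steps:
n(O) = O/21 (n(O) = O*(1/21) = O/21)
69*(-1438) + n(-12) = 69*(-1438) + (1/21)*(-12) = -99222 - 4/7 = -694558/7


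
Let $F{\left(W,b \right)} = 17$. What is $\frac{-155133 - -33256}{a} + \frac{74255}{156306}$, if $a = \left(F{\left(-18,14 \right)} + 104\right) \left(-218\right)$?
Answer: $\frac{48185332}{9456513} \approx 5.0955$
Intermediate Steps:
$a = -26378$ ($a = \left(17 + 104\right) \left(-218\right) = 121 \left(-218\right) = -26378$)
$\frac{-155133 - -33256}{a} + \frac{74255}{156306} = \frac{-155133 - -33256}{-26378} + \frac{74255}{156306} = \left(-155133 + 33256\right) \left(- \frac{1}{26378}\right) + 74255 \cdot \frac{1}{156306} = \left(-121877\right) \left(- \frac{1}{26378}\right) + \frac{74255}{156306} = \frac{121877}{26378} + \frac{74255}{156306} = \frac{48185332}{9456513}$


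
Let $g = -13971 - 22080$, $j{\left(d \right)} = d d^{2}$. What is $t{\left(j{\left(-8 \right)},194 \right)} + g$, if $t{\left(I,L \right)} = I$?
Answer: $-36563$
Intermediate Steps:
$j{\left(d \right)} = d^{3}$
$g = -36051$ ($g = -13971 - 22080 = -36051$)
$t{\left(j{\left(-8 \right)},194 \right)} + g = \left(-8\right)^{3} - 36051 = -512 - 36051 = -36563$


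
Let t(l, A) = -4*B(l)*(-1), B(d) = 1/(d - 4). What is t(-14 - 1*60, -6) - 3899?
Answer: -152063/39 ≈ -3899.1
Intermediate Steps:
B(d) = 1/(-4 + d)
t(l, A) = 4/(-4 + l) (t(l, A) = -4/(-4 + l)*(-1) = 4/(-4 + l))
t(-14 - 1*60, -6) - 3899 = 4/(-4 + (-14 - 1*60)) - 3899 = 4/(-4 + (-14 - 60)) - 3899 = 4/(-4 - 74) - 3899 = 4/(-78) - 3899 = 4*(-1/78) - 3899 = -2/39 - 3899 = -152063/39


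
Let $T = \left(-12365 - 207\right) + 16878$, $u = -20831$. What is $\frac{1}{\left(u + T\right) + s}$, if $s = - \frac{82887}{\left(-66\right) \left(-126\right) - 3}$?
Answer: $- \frac{2771}{45818404} \approx -6.0478 \cdot 10^{-5}$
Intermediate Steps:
$T = 4306$ ($T = -12572 + 16878 = 4306$)
$s = - \frac{27629}{2771}$ ($s = - \frac{82887}{8316 - 3} = - \frac{82887}{8313} = \left(-82887\right) \frac{1}{8313} = - \frac{27629}{2771} \approx -9.9708$)
$\frac{1}{\left(u + T\right) + s} = \frac{1}{\left(-20831 + 4306\right) - \frac{27629}{2771}} = \frac{1}{-16525 - \frac{27629}{2771}} = \frac{1}{- \frac{45818404}{2771}} = - \frac{2771}{45818404}$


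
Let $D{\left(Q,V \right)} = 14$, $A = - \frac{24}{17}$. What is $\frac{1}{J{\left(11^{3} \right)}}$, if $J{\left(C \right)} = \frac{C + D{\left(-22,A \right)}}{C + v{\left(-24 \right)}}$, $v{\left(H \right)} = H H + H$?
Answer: $\frac{7}{5} \approx 1.4$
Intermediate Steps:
$A = - \frac{24}{17}$ ($A = \left(-24\right) \frac{1}{17} = - \frac{24}{17} \approx -1.4118$)
$v{\left(H \right)} = H + H^{2}$ ($v{\left(H \right)} = H^{2} + H = H + H^{2}$)
$J{\left(C \right)} = \frac{14 + C}{552 + C}$ ($J{\left(C \right)} = \frac{C + 14}{C - 24 \left(1 - 24\right)} = \frac{14 + C}{C - -552} = \frac{14 + C}{C + 552} = \frac{14 + C}{552 + C}$)
$\frac{1}{J{\left(11^{3} \right)}} = \frac{1}{\frac{1}{552 + 11^{3}} \left(14 + 11^{3}\right)} = \frac{1}{\frac{1}{552 + 1331} \left(14 + 1331\right)} = \frac{1}{\frac{1}{1883} \cdot 1345} = \frac{1}{\frac{5}{7}} = \frac{7}{5}$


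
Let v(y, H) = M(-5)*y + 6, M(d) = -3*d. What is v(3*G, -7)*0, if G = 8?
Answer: 0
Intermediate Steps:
v(y, H) = 6 + 15*y (v(y, H) = (-3*(-5))*y + 6 = 15*y + 6 = 6 + 15*y)
v(3*G, -7)*0 = (6 + 15*(3*8))*0 = (6 + 15*24)*0 = (6 + 360)*0 = 366*0 = 0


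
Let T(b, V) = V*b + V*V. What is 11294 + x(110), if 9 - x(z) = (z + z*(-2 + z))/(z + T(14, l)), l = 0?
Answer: 11194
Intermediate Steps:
T(b, V) = V² + V*b (T(b, V) = V*b + V² = V² + V*b)
x(z) = 9 - (z + z*(-2 + z))/z (x(z) = 9 - (z + z*(-2 + z))/(z + 0*(0 + 14)) = 9 - (z + z*(-2 + z))/(z + 0*14) = 9 - (z + z*(-2 + z))/(z + 0) = 9 - (z + z*(-2 + z))/z)
11294 + x(110) = 11294 + (10 - 1*110) = 11294 + (10 - 110) = 11294 - 100 = 11194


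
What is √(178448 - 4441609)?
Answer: I*√4263161 ≈ 2064.7*I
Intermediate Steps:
√(178448 - 4441609) = √(-4263161) = I*√4263161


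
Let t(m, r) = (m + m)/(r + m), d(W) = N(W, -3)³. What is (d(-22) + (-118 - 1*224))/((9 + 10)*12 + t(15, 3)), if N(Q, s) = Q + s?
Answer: -47901/689 ≈ -69.522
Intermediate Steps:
d(W) = (-3 + W)³ (d(W) = (W - 3)³ = (-3 + W)³)
t(m, r) = 2*m/(m + r) (t(m, r) = (2*m)/(m + r) = 2*m/(m + r))
(d(-22) + (-118 - 1*224))/((9 + 10)*12 + t(15, 3)) = ((-3 - 22)³ + (-118 - 1*224))/((9 + 10)*12 + 2*15/(15 + 3)) = ((-25)³ + (-118 - 224))/(19*12 + 2*15/18) = (-15625 - 342)/(228 + 2*15*(1/18)) = -15967/(228 + 5/3) = -15967/689/3 = -15967*3/689 = -47901/689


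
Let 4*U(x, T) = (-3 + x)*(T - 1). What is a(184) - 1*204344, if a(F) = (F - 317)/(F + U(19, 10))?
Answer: -44955813/220 ≈ -2.0434e+5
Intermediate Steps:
U(x, T) = (-1 + T)*(-3 + x)/4 (U(x, T) = ((-3 + x)*(T - 1))/4 = ((-3 + x)*(-1 + T))/4 = ((-1 + T)*(-3 + x))/4 = (-1 + T)*(-3 + x)/4)
a(F) = (-317 + F)/(36 + F) (a(F) = (F - 317)/(F + (3/4 - 3/4*10 - 1/4*19 + (1/4)*10*19)) = (-317 + F)/(F + (3/4 - 15/2 - 19/4 + 95/2)) = (-317 + F)/(F + 36) = (-317 + F)/(36 + F))
a(184) - 1*204344 = (-317 + 184)/(36 + 184) - 1*204344 = -133/220 - 204344 = -44955813/220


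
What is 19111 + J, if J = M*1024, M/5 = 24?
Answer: 141991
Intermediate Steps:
M = 120 (M = 5*24 = 120)
J = 122880 (J = 120*1024 = 122880)
19111 + J = 19111 + 122880 = 141991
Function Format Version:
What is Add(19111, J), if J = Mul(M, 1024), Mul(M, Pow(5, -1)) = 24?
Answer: 141991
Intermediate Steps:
M = 120 (M = Mul(5, 24) = 120)
J = 122880 (J = Mul(120, 1024) = 122880)
Add(19111, J) = Add(19111, 122880) = 141991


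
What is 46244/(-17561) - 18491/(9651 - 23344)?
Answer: -308498641/240462773 ≈ -1.2829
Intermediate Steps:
46244/(-17561) - 18491/(9651 - 23344) = 46244*(-1/17561) - 18491/(-13693) = -46244/17561 - 18491*(-1/13693) = -46244/17561 + 18491/13693 = -308498641/240462773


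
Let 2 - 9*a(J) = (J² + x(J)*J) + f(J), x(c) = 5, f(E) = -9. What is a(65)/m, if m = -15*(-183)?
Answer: -1513/8235 ≈ -0.18373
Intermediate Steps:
a(J) = 11/9 - 5*J/9 - J²/9 (a(J) = 2/9 - ((J² + 5*J) - 9)/9 = 2/9 - (-9 + J² + 5*J)/9 = 2/9 + (1 - 5*J/9 - J²/9) = 11/9 - 5*J/9 - J²/9)
m = 2745
a(65)/m = (11/9 - 5/9*65 - ⅑*65²)/2745 = (11/9 - 325/9 - ⅑*4225)*(1/2745) = (11/9 - 325/9 - 4225/9)*(1/2745) = -1513/3*1/2745 = -1513/8235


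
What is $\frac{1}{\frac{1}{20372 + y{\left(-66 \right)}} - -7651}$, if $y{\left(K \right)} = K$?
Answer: $\frac{20306}{155361207} \approx 0.0001307$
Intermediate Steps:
$\frac{1}{\frac{1}{20372 + y{\left(-66 \right)}} - -7651} = \frac{1}{\frac{1}{20372 - 66} - -7651} = \frac{1}{\frac{1}{20306} + 7651} = \frac{1}{\frac{155361207}{20306}} = \frac{20306}{155361207}$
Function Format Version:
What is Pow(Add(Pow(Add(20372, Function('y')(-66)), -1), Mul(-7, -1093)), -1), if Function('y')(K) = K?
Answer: Rational(20306, 155361207) ≈ 0.00013070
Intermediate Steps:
Pow(Add(Pow(Add(20372, Function('y')(-66)), -1), Mul(-7, -1093)), -1) = Pow(Add(Pow(Add(20372, -66), -1), Mul(-7, -1093)), -1) = Pow(Add(Pow(20306, -1), 7651), -1) = Pow(Add(Rational(1, 20306), 7651), -1) = Pow(Rational(155361207, 20306), -1) = Rational(20306, 155361207)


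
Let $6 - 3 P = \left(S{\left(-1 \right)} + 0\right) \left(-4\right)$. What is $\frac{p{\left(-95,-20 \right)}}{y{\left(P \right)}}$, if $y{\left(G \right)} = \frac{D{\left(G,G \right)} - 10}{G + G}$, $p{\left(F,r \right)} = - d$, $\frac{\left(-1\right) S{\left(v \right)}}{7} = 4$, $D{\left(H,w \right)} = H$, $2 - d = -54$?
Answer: $- \frac{1484}{17} \approx -87.294$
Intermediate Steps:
$d = 56$ ($d = 2 - -54 = 2 + 54 = 56$)
$S{\left(v \right)} = -28$ ($S{\left(v \right)} = \left(-7\right) 4 = -28$)
$P = - \frac{106}{3}$ ($P = 2 - \frac{\left(-28 + 0\right) \left(-4\right)}{3} = 2 - \frac{\left(-28\right) \left(-4\right)}{3} = 2 - \frac{112}{3} = - \frac{106}{3} \approx -35.333$)
$p{\left(F,r \right)} = -56$ ($p{\left(F,r \right)} = \left(-1\right) 56 = -56$)
$y{\left(G \right)} = \frac{-10 + G}{2 G}$ ($y{\left(G \right)} = \frac{G - 10}{G + G} = \frac{-10 + G}{2 G}$)
$\frac{p{\left(-95,-20 \right)}}{y{\left(P \right)}} = - \frac{56}{\frac{1}{2} \frac{1}{- \frac{106}{3}} \left(-10 - \frac{106}{3}\right)} = - \frac{56}{\frac{1}{2} \left(- \frac{3}{106}\right) \left(- \frac{136}{3}\right)} = - \frac{56}{\frac{34}{53}} = \left(-56\right) \frac{53}{34} = - \frac{1484}{17}$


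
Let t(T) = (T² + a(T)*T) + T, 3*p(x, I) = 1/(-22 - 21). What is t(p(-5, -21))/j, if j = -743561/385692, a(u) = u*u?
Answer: 303282476/76009248549 ≈ 0.0039901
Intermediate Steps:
p(x, I) = -1/129 (p(x, I) = 1/(3*(-22 - 21)) = (⅓)/(-43) = (⅓)*(-1/43) = -1/129)
a(u) = u²
t(T) = T + T² + T³ (t(T) = (T² + T²*T) + T = (T² + T³) + T = T + T² + T³)
j = -743561/385692 (j = -743561*1/385692 = -743561/385692 ≈ -1.9279)
t(p(-5, -21))/j = (-(1 - 1/129 + (-1/129)²)/129)/(-743561/385692) = -(1 - 1/129 + 1/16641)/129*(-385692/743561) = -1/129*16513/16641*(-385692/743561) = -16513/2146689*(-385692/743561) = 303282476/76009248549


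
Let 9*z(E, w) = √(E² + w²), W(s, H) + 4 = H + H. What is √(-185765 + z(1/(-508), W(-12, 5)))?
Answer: √(-107863332660 + 127*√9290305)/762 ≈ 431.0*I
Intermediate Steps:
W(s, H) = -4 + 2*H (W(s, H) = -4 + (H + H) = -4 + 2*H)
z(E, w) = √(E² + w²)/9
√(-185765 + z(1/(-508), W(-12, 5))) = √(-185765 + √((1/(-508))² + (-4 + 2*5)²)/9) = √(-185765 + √((-1/508)² + (-4 + 10)²)/9) = √(-185765 + √(1/258064 + 6²)/9) = √(-185765 + √(1/258064 + 36)/9) = √(-185765 + √(9290305/258064)/9) = √(-185765 + (√9290305/508)/9) = √(-185765 + √9290305/4572)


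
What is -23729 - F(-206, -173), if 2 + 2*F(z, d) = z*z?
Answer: -44946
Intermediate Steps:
F(z, d) = -1 + z²/2 (F(z, d) = -1 + (z*z)/2 = -1 + z²/2)
-23729 - F(-206, -173) = -23729 - (-1 + (½)*(-206)²) = -23729 - (-1 + (½)*42436) = -23729 - (-1 + 21218) = -23729 - 1*21217 = -23729 - 21217 = -44946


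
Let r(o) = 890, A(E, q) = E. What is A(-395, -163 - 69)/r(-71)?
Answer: -79/178 ≈ -0.44382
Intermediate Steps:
A(-395, -163 - 69)/r(-71) = -395/890 = -395*1/890 = -79/178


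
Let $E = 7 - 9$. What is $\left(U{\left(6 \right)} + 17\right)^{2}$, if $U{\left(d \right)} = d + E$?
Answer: $441$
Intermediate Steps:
$E = -2$ ($E = 7 - 9 = -2$)
$U{\left(d \right)} = -2 + d$ ($U{\left(d \right)} = d - 2 = -2 + d$)
$\left(U{\left(6 \right)} + 17\right)^{2} = \left(\left(-2 + 6\right) + 17\right)^{2} = \left(4 + 17\right)^{2} = 21^{2} = 441$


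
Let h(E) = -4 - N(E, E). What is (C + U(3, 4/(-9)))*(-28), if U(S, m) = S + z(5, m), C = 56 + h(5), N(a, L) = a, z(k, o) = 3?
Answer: -1484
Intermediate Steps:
h(E) = -4 - E
C = 47 (C = 56 + (-4 - 1*5) = 56 + (-4 - 5) = 56 - 9 = 47)
U(S, m) = 3 + S (U(S, m) = S + 3 = 3 + S)
(C + U(3, 4/(-9)))*(-28) = (47 + (3 + 3))*(-28) = (47 + 6)*(-28) = 53*(-28) = -1484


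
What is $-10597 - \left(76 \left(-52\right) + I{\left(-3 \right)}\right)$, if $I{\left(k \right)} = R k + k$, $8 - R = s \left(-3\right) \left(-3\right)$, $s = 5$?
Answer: $-6753$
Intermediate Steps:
$R = -37$ ($R = 8 - 5 \left(-3\right) \left(-3\right) = 8 - \left(-15\right) \left(-3\right) = 8 - 45 = -37$)
$I{\left(k \right)} = - 36 k$ ($I{\left(k \right)} = - 37 k + k = - 36 k$)
$-10597 - \left(76 \left(-52\right) + I{\left(-3 \right)}\right) = -10597 - \left(76 \left(-52\right) - -108\right) = -10597 - \left(-3952 + 108\right) = -10597 - -3844 = -10597 + 3844 = -6753$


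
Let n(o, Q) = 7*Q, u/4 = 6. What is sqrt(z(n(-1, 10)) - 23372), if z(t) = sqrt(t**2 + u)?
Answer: sqrt(-23372 + 2*sqrt(1231)) ≈ 152.65*I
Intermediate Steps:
u = 24 (u = 4*6 = 24)
z(t) = sqrt(24 + t**2) (z(t) = sqrt(t**2 + 24) = sqrt(24 + t**2))
sqrt(z(n(-1, 10)) - 23372) = sqrt(sqrt(24 + (7*10)**2) - 23372) = sqrt(sqrt(24 + 70**2) - 23372) = sqrt(sqrt(24 + 4900) - 23372) = sqrt(sqrt(4924) - 23372) = sqrt(2*sqrt(1231) - 23372) = sqrt(-23372 + 2*sqrt(1231))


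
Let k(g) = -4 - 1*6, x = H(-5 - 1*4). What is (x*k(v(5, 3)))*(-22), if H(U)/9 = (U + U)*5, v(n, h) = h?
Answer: -178200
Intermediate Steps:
H(U) = 90*U (H(U) = 9*((U + U)*5) = 9*((2*U)*5) = 9*(10*U) = 90*U)
x = -810 (x = 90*(-5 - 1*4) = 90*(-5 - 4) = 90*(-9) = -810)
k(g) = -10 (k(g) = -4 - 6 = -10)
(x*k(v(5, 3)))*(-22) = -810*(-10)*(-22) = 8100*(-22) = -178200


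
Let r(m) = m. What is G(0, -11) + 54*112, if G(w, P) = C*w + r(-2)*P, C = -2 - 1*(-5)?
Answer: 6070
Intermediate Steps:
C = 3 (C = -2 + 5 = 3)
G(w, P) = -2*P + 3*w (G(w, P) = 3*w - 2*P = -2*P + 3*w)
G(0, -11) + 54*112 = (-2*(-11) + 3*0) + 54*112 = (22 + 0) + 6048 = 22 + 6048 = 6070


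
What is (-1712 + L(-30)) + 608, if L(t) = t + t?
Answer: -1164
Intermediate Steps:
L(t) = 2*t
(-1712 + L(-30)) + 608 = (-1712 + 2*(-30)) + 608 = (-1712 - 60) + 608 = -1772 + 608 = -1164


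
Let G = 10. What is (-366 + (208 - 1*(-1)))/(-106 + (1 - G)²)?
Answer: 157/25 ≈ 6.2800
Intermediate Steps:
(-366 + (208 - 1*(-1)))/(-106 + (1 - G)²) = (-366 + (208 - 1*(-1)))/(-106 + (1 - 1*10)²) = (-366 + (208 + 1))/(-106 + (1 - 10)²) = (-366 + 209)/(-106 + (-9)²) = -157/(-106 + 81) = -157/(-25) = -157*(-1/25) = 157/25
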